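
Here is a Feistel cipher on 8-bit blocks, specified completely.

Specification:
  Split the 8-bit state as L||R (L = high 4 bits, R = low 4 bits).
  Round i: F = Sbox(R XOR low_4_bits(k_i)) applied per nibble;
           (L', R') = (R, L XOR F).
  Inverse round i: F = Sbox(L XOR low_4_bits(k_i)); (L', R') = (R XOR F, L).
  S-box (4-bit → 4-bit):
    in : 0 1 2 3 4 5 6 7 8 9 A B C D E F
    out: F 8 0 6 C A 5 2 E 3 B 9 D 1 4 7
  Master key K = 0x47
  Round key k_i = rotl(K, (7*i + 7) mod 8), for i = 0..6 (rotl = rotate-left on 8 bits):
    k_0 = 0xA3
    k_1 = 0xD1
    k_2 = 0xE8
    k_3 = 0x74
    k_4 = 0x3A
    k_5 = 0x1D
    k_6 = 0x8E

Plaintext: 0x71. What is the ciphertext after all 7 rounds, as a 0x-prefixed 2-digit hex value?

0xD7

s_0 = plaintext = 0x71
s_1 = Round(s_0, k_0) = 0x17
s_2 = Round(s_1, k_1) = 0x74
s_3 = Round(s_2, k_2) = 0x4A
s_4 = Round(s_3, k_3) = 0xA0
s_5 = Round(s_4, k_4) = 0x01
s_6 = Round(s_5, k_5) = 0x1D
s_7 = Round(s_6, k_6) = 0xD7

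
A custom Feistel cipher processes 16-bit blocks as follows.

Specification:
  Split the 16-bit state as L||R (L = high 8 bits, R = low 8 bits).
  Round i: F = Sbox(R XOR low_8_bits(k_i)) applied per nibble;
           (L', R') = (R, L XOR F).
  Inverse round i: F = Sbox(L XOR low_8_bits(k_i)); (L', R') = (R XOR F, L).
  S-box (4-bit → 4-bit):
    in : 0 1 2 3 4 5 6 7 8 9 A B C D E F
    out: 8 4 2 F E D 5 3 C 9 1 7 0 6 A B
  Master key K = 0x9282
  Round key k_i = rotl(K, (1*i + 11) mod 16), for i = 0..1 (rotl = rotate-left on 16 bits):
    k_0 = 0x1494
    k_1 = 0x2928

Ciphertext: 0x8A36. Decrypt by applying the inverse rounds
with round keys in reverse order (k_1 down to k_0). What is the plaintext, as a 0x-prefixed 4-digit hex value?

s_0 = ciphertext = 0x8A36
s_1 = InvRound(s_0, k_1) = 0x248A
s_2 = InvRound(s_1, k_0) = 0xF224

0xF224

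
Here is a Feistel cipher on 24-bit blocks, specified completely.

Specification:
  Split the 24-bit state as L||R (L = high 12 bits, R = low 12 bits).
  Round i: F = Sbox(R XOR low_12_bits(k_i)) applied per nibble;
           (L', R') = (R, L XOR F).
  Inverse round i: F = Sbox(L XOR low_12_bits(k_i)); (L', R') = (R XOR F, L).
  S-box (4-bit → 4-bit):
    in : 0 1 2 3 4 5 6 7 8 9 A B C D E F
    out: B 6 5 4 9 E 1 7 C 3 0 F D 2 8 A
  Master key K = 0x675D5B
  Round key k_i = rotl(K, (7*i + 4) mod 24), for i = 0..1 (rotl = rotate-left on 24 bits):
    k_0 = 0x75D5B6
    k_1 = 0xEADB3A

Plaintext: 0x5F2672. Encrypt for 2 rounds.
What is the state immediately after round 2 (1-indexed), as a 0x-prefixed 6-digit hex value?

0x12B614

s_0 = plaintext = 0x5F2672
s_1 = Round(s_0, k_0) = 0x67212B
s_2 = Round(s_1, k_1) = 0x12B614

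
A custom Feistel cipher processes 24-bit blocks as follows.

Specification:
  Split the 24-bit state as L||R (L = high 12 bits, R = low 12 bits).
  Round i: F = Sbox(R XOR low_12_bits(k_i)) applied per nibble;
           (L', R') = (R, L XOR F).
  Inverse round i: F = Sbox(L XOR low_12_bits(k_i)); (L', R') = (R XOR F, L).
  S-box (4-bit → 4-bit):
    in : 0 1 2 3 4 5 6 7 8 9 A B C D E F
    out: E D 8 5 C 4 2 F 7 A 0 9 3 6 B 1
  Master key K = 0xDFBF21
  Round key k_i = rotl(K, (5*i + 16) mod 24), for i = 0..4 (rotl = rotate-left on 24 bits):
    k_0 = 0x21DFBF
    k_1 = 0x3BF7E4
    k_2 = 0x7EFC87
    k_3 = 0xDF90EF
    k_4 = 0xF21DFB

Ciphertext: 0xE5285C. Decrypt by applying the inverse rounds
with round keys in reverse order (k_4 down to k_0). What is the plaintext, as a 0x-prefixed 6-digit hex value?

0x5EFA3D

s_0 = ciphertext = 0xE5285C
s_1 = InvRound(s_0, k_4) = 0xD56E52
s_2 = InvRound(s_1, k_3) = 0x8C8D56
s_3 = InvRound(s_2, k_2) = 0x1978C8
s_4 = InvRound(s_3, k_1) = 0xA3D197
s_5 = InvRound(s_4, k_0) = 0x5EFA3D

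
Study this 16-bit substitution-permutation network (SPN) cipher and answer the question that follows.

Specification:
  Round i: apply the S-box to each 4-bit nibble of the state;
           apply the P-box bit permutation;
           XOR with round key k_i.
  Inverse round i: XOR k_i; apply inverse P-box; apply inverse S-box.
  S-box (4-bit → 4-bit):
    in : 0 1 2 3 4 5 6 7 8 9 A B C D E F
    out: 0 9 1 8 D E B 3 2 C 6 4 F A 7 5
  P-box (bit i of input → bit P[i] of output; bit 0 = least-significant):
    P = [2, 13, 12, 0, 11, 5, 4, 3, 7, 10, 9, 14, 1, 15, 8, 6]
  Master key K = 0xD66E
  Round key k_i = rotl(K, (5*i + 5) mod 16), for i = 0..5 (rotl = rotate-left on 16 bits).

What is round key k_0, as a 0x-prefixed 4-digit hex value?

0xCDDA

K = 0xD66E
k_0 = rotl(K, (5*0+5) mod 16) = rotl(K, 5) = 0xCDDA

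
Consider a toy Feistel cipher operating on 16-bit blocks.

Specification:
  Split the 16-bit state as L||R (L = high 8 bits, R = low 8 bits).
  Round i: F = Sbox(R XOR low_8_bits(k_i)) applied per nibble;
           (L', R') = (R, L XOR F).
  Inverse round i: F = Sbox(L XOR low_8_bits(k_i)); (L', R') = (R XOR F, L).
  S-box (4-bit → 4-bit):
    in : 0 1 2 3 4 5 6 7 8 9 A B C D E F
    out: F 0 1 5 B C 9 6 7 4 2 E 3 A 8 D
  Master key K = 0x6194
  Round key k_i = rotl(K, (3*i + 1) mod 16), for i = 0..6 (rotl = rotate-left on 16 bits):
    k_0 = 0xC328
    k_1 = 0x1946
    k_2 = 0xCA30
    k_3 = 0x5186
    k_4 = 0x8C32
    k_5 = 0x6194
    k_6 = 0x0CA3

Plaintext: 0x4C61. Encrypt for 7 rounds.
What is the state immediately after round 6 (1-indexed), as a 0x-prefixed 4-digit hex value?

s_0 = plaintext = 0x4C61
s_1 = Round(s_0, k_0) = 0x61F8
s_2 = Round(s_1, k_1) = 0xF889
s_3 = Round(s_2, k_2) = 0x891C
s_4 = Round(s_3, k_3) = 0x1CCB
s_5 = Round(s_4, k_4) = 0xCBC8
s_6 = Round(s_5, k_5) = 0xC808
s_7 = Round(s_6, k_6) = 0x08E6

0xC808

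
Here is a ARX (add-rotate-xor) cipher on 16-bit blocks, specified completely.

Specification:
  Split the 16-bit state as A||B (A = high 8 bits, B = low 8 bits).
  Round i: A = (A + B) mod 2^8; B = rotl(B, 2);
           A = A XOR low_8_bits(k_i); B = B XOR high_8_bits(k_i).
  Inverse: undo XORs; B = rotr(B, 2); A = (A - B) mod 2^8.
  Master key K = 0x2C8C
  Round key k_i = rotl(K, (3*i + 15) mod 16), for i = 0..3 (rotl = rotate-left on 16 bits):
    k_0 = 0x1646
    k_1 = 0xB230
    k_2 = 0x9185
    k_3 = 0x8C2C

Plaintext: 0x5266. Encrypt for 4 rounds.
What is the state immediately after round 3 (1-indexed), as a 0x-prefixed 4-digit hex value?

0xCCA3

s_0 = plaintext = 0x5266
s_1 = Round(s_0, k_0) = 0xFE8F
s_2 = Round(s_1, k_1) = 0xBD8C
s_3 = Round(s_2, k_2) = 0xCCA3
s_4 = Round(s_3, k_3) = 0x4302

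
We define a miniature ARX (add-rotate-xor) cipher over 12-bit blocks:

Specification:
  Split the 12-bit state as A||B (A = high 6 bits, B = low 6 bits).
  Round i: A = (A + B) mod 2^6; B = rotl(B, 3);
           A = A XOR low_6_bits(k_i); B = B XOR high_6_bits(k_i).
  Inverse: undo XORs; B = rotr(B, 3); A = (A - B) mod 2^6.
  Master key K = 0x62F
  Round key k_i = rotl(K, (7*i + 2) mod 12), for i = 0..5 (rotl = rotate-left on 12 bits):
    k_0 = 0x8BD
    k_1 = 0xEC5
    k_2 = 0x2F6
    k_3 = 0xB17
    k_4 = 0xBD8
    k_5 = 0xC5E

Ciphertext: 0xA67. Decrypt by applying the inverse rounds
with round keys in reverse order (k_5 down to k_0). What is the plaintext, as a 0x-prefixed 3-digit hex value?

0x031

s_0 = ciphertext = 0xA67
s_1 = InvRound(s_0, k_5) = 0x172
s_2 = InvRound(s_1, k_4) = 0xCAB
s_3 = InvRound(s_2, k_3) = 0xB78
s_4 = InvRound(s_3, k_2) = 0xF5E
s_5 = InvRound(s_4, k_1) = 0x32C
s_6 = InvRound(s_5, k_0) = 0x031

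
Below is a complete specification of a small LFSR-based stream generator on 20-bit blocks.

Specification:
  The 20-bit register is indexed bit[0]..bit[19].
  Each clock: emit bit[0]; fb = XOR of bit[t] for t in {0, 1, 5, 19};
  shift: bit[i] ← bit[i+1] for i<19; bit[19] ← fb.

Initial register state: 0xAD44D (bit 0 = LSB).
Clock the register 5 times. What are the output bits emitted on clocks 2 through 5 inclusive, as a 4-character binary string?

0110

reg_0 = 0xAD44D
clock 1: out=1, reg = 0x56A26
clock 2: out=0, reg = 0x2B513
clock 3: out=1, reg = 0x15A89
clock 4: out=1, reg = 0x8AD44
clock 5: out=0, reg = 0xC56A2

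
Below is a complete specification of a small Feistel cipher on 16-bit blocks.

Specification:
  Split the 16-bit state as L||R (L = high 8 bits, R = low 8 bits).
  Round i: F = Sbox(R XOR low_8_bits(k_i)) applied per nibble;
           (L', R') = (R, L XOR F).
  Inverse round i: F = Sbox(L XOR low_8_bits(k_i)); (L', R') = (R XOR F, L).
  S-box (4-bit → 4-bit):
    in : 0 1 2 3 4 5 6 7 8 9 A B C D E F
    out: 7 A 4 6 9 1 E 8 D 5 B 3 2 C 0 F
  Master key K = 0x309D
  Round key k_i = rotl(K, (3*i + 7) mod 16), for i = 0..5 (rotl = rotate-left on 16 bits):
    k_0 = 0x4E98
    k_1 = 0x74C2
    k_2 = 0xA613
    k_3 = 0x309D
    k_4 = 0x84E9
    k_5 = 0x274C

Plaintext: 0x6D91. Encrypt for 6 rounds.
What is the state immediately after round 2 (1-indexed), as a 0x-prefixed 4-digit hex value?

s_0 = plaintext = 0x6D91
s_1 = Round(s_0, k_0) = 0x9118
s_2 = Round(s_1, k_1) = 0x185A
s_3 = Round(s_2, k_2) = 0x5A8D
s_4 = Round(s_3, k_3) = 0x8DFD
s_5 = Round(s_4, k_4) = 0xFD24
s_6 = Round(s_5, k_5) = 0x2410

0x185A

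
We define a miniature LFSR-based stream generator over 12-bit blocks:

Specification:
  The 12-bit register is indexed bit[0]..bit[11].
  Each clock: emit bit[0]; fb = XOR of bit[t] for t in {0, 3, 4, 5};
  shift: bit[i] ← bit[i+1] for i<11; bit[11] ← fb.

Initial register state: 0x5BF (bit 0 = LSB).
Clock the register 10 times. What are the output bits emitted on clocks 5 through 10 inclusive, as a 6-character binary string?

110110

reg_0 = 0x5BF
clock 1: out=1, reg = 0x2DF
clock 2: out=1, reg = 0x96F
clock 3: out=1, reg = 0xCB7
clock 4: out=1, reg = 0xE5B
clock 5: out=1, reg = 0xF2D
clock 6: out=1, reg = 0xF96
clock 7: out=0, reg = 0xFCB
clock 8: out=1, reg = 0x7E5
clock 9: out=1, reg = 0x3F2
clock 10: out=0, reg = 0x1F9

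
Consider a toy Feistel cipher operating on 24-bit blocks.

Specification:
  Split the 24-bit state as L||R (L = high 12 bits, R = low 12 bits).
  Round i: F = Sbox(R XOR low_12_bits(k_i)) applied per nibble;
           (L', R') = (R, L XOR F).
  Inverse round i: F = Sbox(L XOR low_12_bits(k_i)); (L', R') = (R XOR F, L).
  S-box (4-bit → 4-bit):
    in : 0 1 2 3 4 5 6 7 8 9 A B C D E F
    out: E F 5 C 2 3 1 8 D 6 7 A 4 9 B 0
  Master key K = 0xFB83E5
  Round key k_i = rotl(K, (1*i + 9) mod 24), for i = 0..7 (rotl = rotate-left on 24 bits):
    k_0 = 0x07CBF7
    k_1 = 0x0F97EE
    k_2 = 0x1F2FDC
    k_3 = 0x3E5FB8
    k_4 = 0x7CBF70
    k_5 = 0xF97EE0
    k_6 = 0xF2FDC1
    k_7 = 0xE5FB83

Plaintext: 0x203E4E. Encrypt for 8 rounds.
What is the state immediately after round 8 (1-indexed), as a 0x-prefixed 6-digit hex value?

0xEF556B

s_0 = plaintext = 0x203E4E
s_1 = Round(s_0, k_0) = 0xE4E1A5
s_2 = Round(s_1, k_1) = 0x1A5F64
s_3 = Round(s_2, k_2) = 0xF64F08
s_4 = Round(s_3, k_3) = 0xF081CA
s_5 = Round(s_4, k_4) = 0x1CA4AF
s_6 = Round(s_5, k_5) = 0x4AF6EA
s_7 = Round(s_6, k_6) = 0x6EAEF5
s_8 = Round(s_7, k_7) = 0xEF556B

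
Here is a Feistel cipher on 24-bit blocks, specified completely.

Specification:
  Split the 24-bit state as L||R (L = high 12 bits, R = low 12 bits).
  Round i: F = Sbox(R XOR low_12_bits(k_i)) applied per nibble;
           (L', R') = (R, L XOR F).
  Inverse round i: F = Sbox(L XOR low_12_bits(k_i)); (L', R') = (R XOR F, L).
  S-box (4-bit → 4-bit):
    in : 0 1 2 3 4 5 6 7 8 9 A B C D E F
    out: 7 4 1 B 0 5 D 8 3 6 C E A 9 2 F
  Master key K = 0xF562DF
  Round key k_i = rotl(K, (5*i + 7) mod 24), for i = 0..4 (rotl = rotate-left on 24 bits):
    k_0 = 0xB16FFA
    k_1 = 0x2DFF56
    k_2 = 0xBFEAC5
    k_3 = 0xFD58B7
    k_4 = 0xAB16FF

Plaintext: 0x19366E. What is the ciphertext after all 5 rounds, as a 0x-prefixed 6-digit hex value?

s_0 = plaintext = 0x19366E
s_1 = Round(s_0, k_0) = 0x66E7F3
s_2 = Round(s_1, k_1) = 0x7F35AB
s_3 = Round(s_2, k_2) = 0x5AB821
s_4 = Round(s_3, k_3) = 0x8212C6
s_5 = Round(s_4, k_4) = 0x2C6897

0x2C6897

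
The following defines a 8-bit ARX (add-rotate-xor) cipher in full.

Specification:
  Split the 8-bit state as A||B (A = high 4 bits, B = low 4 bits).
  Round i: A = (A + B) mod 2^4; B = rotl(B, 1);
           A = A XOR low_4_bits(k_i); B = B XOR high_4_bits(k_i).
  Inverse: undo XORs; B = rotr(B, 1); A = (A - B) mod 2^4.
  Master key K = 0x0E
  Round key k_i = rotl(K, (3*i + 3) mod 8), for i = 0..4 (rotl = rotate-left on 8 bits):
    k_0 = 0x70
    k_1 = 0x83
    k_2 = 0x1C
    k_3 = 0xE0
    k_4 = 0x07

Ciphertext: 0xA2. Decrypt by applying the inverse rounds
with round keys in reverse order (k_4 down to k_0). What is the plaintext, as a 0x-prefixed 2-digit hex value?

0x64

s_0 = ciphertext = 0xA2
s_1 = InvRound(s_0, k_4) = 0xC1
s_2 = InvRound(s_1, k_3) = 0xDF
s_3 = InvRound(s_2, k_2) = 0xA7
s_4 = InvRound(s_3, k_1) = 0xAF
s_5 = InvRound(s_4, k_0) = 0x64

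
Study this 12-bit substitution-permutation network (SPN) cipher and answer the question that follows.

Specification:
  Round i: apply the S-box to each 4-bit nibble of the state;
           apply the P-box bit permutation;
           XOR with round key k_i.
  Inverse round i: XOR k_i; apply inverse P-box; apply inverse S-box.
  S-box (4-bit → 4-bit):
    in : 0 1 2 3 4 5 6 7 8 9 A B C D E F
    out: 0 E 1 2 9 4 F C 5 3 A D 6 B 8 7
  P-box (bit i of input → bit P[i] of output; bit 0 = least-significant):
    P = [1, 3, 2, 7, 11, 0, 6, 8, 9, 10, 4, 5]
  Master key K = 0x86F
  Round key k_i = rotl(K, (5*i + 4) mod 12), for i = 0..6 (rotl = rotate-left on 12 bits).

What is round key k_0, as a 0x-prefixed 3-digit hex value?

K = 0x86F
k_0 = rotl(K, (5*0+4) mod 12) = rotl(K, 4) = 0x6F8

0x6F8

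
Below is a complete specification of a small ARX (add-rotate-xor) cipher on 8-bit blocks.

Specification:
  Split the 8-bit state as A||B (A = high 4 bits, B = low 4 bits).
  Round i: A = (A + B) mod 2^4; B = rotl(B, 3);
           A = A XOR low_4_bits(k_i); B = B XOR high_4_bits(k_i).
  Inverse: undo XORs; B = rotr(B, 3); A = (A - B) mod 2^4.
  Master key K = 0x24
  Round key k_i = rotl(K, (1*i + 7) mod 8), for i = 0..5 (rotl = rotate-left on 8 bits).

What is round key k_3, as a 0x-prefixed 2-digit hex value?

0x90

K = 0x24
k_0 = rotl(K, (1*0+7) mod 8) = rotl(K, 7) = 0x12
k_1 = rotl(K, (1*1+7) mod 8) = rotl(K, 0) = 0x24
k_2 = rotl(K, (1*2+7) mod 8) = rotl(K, 1) = 0x48
k_3 = rotl(K, (1*3+7) mod 8) = rotl(K, 2) = 0x90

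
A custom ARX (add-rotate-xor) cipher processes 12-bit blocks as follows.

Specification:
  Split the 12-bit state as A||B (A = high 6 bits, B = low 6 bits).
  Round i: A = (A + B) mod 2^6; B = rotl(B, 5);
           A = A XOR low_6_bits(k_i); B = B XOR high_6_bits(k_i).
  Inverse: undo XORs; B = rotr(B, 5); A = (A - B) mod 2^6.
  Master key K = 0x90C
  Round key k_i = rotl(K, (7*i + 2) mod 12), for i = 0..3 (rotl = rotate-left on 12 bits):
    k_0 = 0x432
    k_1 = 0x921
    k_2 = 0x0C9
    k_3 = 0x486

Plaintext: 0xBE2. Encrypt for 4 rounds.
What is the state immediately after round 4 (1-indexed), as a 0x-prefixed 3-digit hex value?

0x1F2

s_0 = plaintext = 0xBE2
s_1 = Round(s_0, k_0) = 0x8C1
s_2 = Round(s_1, k_1) = 0x144
s_3 = Round(s_2, k_2) = 0x001
s_4 = Round(s_3, k_3) = 0x1F2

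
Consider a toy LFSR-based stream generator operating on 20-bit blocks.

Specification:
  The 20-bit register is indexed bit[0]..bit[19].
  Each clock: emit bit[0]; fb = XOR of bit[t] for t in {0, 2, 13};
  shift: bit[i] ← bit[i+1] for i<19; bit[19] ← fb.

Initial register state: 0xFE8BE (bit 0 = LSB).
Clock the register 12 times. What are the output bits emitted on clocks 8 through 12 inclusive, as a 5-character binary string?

10001

reg_0 = 0xFE8BE
clock 1: out=0, reg = 0x7F45F
clock 2: out=1, reg = 0xBFA2F
clock 3: out=1, reg = 0xDFD17
clock 4: out=1, reg = 0xEFE8B
clock 5: out=1, reg = 0x77F45
clock 6: out=1, reg = 0xBBFA2
clock 7: out=0, reg = 0xDDFD1
clock 8: out=1, reg = 0xEEFE8
clock 9: out=0, reg = 0xF77F4
clock 10: out=0, reg = 0x7BBFA
clock 11: out=0, reg = 0xBDDFD
clock 12: out=1, reg = 0x5EEFE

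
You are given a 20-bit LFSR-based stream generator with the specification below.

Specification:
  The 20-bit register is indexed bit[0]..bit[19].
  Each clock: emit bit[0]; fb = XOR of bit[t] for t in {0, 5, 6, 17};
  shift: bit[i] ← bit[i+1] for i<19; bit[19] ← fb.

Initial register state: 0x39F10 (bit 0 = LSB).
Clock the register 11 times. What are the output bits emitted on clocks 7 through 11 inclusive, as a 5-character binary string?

00111

reg_0 = 0x39F10
clock 1: out=0, reg = 0x9CF88
clock 2: out=0, reg = 0x4E7C4
clock 3: out=0, reg = 0xA73E2
clock 4: out=0, reg = 0xD39F1
clock 5: out=1, reg = 0xE9CF8
clock 6: out=0, reg = 0xF4E7C
clock 7: out=0, reg = 0xFA73E
clock 8: out=0, reg = 0x7D39F
clock 9: out=1, reg = 0x3E9CF
clock 10: out=1, reg = 0x9F4E7
clock 11: out=1, reg = 0xCFA73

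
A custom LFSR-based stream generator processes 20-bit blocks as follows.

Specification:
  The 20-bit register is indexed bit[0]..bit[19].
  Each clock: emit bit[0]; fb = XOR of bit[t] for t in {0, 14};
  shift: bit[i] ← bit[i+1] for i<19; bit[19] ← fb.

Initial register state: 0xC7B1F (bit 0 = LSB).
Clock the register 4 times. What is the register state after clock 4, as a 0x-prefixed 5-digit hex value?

0xEC7B1

reg_0 = 0xC7B1F
clock 1: out=1, reg = 0x63D8F
clock 2: out=1, reg = 0xB1EC7
clock 3: out=1, reg = 0xD8F63
clock 4: out=1, reg = 0xEC7B1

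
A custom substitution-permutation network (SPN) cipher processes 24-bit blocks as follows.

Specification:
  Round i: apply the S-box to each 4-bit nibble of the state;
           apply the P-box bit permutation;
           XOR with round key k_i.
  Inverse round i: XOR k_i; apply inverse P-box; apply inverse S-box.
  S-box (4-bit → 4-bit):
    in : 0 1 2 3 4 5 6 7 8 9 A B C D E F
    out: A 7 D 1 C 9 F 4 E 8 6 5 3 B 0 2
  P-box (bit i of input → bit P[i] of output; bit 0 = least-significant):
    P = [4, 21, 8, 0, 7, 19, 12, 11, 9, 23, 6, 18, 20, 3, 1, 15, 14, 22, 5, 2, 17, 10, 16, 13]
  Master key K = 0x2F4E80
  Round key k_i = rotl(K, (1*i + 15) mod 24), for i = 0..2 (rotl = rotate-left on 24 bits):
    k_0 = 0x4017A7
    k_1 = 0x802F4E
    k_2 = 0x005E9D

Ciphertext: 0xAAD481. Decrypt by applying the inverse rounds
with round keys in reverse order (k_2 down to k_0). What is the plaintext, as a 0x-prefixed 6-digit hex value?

s_0 = ciphertext = 0xAAD481
s_1 = InvRound(s_0, k_2) = 0x390C0C
s_2 = InvRound(s_1, k_1) = 0x4EB1FA
s_3 = InvRound(s_2, k_0) = 0xD902F5

0xD902F5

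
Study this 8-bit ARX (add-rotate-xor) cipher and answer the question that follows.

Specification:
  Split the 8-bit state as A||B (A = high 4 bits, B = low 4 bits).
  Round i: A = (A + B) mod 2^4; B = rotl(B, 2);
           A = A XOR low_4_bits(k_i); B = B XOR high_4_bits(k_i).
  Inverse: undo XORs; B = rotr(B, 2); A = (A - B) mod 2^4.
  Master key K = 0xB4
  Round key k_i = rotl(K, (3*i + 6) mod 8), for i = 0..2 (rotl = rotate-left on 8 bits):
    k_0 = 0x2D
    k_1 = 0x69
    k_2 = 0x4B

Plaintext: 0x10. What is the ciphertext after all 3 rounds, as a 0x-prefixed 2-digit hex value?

0xEF

s_0 = plaintext = 0x10
s_1 = Round(s_0, k_0) = 0xC2
s_2 = Round(s_1, k_1) = 0x7E
s_3 = Round(s_2, k_2) = 0xEF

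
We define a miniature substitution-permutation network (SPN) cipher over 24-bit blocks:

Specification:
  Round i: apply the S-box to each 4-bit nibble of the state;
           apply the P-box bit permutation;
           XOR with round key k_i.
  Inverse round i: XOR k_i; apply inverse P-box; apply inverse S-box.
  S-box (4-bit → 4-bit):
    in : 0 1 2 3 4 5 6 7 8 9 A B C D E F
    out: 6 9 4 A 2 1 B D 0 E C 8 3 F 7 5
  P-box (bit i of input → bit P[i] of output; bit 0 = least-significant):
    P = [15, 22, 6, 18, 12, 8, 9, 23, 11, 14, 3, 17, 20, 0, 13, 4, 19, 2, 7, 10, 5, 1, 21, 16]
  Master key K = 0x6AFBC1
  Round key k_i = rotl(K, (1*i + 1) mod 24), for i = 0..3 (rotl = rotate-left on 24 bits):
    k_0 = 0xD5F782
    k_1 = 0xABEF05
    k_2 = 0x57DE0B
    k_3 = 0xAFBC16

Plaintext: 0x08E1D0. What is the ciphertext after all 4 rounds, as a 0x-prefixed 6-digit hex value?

s_0 = plaintext = 0x08E1D0
s_1 = Round(s_0, k_0) = 0x27CCC1
s_2 = Round(s_1, k_1) = 0x973284
s_3 = Round(s_2, k_2) = 0x3EDA90
s_4 = Round(s_3, k_3) = 0x749FC9

0x749FC9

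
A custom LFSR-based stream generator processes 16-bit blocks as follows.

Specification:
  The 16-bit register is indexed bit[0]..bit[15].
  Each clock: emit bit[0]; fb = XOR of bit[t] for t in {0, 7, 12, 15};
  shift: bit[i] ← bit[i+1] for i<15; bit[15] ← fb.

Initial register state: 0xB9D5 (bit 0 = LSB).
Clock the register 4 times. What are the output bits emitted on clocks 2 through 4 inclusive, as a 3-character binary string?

reg_0 = 0xB9D5
clock 1: out=1, reg = 0x5CEA
clock 2: out=0, reg = 0x2E75
clock 3: out=1, reg = 0x973A
clock 4: out=0, reg = 0x4B9D

010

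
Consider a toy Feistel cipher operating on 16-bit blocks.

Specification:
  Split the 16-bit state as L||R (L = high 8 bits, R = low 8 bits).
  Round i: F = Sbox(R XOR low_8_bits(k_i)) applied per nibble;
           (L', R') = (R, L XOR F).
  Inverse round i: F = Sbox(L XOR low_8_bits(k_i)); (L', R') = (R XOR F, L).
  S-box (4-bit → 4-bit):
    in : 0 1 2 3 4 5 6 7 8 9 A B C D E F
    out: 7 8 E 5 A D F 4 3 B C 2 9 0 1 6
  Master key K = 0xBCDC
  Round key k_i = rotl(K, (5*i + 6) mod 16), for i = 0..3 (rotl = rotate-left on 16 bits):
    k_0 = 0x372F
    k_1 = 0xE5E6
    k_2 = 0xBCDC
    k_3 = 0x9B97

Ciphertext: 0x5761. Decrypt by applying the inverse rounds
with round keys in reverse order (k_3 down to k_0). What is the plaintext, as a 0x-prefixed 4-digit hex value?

0xC026

s_0 = ciphertext = 0x5761
s_1 = InvRound(s_0, k_3) = 0xF657
s_2 = InvRound(s_1, k_2) = 0xBBF6
s_3 = InvRound(s_2, k_1) = 0x26BB
s_4 = InvRound(s_3, k_0) = 0xC026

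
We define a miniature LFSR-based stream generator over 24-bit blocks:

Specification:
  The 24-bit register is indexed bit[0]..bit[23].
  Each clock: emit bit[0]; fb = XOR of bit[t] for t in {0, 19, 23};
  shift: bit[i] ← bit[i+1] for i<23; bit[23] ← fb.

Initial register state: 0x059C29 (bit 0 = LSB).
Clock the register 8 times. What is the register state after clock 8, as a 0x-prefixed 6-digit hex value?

0x47059C

reg_0 = 0x059C29
clock 1: out=1, reg = 0x82CE14
clock 2: out=0, reg = 0xC1670A
clock 3: out=0, reg = 0xE0B385
clock 4: out=1, reg = 0x7059C2
clock 5: out=0, reg = 0x382CE1
clock 6: out=1, reg = 0x1C1670
clock 7: out=0, reg = 0x8E0B38
clock 8: out=0, reg = 0x47059C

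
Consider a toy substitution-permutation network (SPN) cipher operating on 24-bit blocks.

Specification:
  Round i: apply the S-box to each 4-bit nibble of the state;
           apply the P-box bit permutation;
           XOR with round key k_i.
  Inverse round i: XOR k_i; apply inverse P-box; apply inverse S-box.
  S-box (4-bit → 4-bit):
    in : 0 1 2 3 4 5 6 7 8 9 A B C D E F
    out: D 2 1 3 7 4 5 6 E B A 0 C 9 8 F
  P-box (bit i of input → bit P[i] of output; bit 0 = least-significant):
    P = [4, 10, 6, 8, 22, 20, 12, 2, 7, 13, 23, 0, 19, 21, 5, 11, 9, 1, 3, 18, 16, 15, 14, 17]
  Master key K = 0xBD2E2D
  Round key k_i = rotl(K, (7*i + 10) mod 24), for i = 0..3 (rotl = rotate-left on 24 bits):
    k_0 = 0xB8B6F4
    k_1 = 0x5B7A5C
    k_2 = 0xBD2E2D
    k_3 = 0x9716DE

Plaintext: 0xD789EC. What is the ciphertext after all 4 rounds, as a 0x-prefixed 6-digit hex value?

s_0 = plaintext = 0xD789EC
s_1 = Round(s_0, k_0) = 0x9B9F1B
s_2 = Round(s_1, k_1) = 0xE0D2DD
s_3 = Round(s_2, k_2) = 0xF325B1
s_4 = Round(s_3, k_3) = 0x1CD0DC

0x1CD0DC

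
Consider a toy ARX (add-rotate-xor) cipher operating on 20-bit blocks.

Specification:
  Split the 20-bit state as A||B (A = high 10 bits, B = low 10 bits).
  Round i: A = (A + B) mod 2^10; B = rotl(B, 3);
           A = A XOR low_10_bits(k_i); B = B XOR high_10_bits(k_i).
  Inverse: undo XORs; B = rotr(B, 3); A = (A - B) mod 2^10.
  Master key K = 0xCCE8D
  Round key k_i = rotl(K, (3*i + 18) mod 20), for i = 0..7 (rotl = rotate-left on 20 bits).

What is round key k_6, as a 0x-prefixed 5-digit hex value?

K = 0xCCE8D
k_0 = rotl(K, (3*0+18) mod 20) = rotl(K, 18) = 0x733A3
k_1 = rotl(K, (3*1+18) mod 20) = rotl(K, 1) = 0x99D1B
k_2 = rotl(K, (3*2+18) mod 20) = rotl(K, 4) = 0xCE8DC
k_3 = rotl(K, (3*3+18) mod 20) = rotl(K, 7) = 0x746E6
k_4 = rotl(K, (3*4+18) mod 20) = rotl(K, 10) = 0xA3733
k_5 = rotl(K, (3*5+18) mod 20) = rotl(K, 13) = 0x1B99D
k_6 = rotl(K, (3*6+18) mod 20) = rotl(K, 16) = 0xDCCE8

0xDCCE8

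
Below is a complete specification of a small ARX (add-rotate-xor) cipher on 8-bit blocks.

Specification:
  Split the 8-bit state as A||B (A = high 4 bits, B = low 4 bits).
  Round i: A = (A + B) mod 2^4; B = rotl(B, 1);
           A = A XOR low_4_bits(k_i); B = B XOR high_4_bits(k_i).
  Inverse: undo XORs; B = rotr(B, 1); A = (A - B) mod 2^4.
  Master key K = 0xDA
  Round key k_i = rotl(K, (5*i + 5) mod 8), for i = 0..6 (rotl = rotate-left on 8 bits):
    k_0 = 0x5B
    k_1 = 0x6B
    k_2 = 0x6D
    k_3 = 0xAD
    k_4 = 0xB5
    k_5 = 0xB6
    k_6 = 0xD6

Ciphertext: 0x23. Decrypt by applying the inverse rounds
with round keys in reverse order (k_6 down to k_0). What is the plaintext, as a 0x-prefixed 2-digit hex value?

s_0 = ciphertext = 0x23
s_1 = InvRound(s_0, k_6) = 0xD7
s_2 = InvRound(s_1, k_5) = 0x56
s_3 = InvRound(s_2, k_4) = 0x2E
s_4 = InvRound(s_3, k_3) = 0xD2
s_5 = InvRound(s_4, k_2) = 0xE2
s_6 = InvRound(s_5, k_1) = 0x32
s_7 = InvRound(s_6, k_0) = 0xDB

0xDB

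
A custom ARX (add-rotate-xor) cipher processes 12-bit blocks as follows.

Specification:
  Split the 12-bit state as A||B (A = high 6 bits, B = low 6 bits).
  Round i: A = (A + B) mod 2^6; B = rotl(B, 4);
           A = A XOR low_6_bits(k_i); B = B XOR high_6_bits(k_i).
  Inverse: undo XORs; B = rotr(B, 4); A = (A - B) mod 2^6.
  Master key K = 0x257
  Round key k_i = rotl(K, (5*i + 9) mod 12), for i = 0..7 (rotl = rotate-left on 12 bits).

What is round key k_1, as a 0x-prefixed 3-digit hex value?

K = 0x257
k_0 = rotl(K, (5*0+9) mod 12) = rotl(K, 9) = 0xE4A
k_1 = rotl(K, (5*1+9) mod 12) = rotl(K, 2) = 0x95C

0x95C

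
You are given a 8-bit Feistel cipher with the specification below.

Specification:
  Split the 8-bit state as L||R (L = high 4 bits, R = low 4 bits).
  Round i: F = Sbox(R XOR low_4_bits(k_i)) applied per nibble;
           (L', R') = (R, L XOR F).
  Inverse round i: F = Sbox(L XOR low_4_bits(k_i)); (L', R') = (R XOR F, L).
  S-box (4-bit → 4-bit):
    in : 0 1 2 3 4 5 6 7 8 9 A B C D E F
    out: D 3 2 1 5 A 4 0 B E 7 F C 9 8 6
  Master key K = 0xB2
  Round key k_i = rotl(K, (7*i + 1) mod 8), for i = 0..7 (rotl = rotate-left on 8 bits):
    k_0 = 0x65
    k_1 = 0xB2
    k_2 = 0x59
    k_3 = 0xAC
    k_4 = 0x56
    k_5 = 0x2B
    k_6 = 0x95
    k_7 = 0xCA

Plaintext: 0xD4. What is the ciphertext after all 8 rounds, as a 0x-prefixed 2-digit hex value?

s_0 = plaintext = 0xD4
s_1 = Round(s_0, k_0) = 0x4E
s_2 = Round(s_1, k_1) = 0xE8
s_3 = Round(s_2, k_2) = 0x8D
s_4 = Round(s_3, k_3) = 0xDB
s_5 = Round(s_4, k_4) = 0xB4
s_6 = Round(s_5, k_5) = 0x4D
s_7 = Round(s_6, k_6) = 0xDF
s_8 = Round(s_7, k_7) = 0xF7

0xF7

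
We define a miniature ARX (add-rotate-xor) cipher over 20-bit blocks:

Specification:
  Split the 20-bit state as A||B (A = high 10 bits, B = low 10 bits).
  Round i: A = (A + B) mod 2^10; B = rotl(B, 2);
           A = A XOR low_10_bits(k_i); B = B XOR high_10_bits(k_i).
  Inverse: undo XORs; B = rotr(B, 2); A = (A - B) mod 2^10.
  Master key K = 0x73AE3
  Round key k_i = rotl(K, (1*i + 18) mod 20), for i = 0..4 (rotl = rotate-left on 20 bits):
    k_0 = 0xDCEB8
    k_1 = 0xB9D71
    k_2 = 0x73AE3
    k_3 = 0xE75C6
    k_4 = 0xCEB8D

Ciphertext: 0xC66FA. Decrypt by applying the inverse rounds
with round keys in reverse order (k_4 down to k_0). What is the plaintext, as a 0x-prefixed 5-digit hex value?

0xF4962

s_0 = ciphertext = 0xC66FA
s_1 = InvRound(s_0, k_4) = 0x09070
s_2 = InvRound(s_1, k_3) = 0xF9DFB
s_3 = InvRound(s_2, k_2) = 0xFDD0D
s_4 = InvRound(s_3, k_1) = 0xE32FA
s_5 = InvRound(s_4, k_0) = 0xF4962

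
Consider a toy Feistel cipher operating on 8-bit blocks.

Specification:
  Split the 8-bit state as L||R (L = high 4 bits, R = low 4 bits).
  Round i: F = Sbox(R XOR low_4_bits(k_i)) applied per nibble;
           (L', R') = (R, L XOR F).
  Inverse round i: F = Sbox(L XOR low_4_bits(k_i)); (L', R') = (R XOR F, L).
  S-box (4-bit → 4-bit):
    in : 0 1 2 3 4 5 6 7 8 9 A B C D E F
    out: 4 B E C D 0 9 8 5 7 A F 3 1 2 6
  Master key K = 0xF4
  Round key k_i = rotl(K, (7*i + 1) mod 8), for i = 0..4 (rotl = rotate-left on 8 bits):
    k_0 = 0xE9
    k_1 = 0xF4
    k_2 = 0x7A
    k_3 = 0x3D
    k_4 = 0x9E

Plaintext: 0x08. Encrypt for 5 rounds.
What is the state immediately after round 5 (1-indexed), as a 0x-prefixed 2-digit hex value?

0x10

s_0 = plaintext = 0x08
s_1 = Round(s_0, k_0) = 0x8B
s_2 = Round(s_1, k_1) = 0xBE
s_3 = Round(s_2, k_2) = 0xE6
s_4 = Round(s_3, k_3) = 0x61
s_5 = Round(s_4, k_4) = 0x10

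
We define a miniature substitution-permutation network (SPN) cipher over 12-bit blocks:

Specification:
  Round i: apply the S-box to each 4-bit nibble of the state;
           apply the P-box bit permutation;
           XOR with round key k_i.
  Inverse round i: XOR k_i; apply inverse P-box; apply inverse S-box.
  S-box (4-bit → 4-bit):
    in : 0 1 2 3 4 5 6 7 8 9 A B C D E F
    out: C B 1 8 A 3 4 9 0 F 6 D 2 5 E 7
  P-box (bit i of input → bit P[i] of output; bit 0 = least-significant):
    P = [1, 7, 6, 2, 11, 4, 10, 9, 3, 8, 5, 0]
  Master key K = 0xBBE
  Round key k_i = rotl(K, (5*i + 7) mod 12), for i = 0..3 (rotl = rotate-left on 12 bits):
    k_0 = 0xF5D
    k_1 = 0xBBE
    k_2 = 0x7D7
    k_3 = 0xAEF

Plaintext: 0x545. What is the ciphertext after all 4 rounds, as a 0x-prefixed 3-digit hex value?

s_0 = plaintext = 0x545
s_1 = Round(s_0, k_0) = 0xCC7
s_2 = Round(s_1, k_1) = 0xAA8
s_3 = Round(s_2, k_2) = 0x2E7
s_4 = Round(s_3, k_3) = 0xCF1

0xCF1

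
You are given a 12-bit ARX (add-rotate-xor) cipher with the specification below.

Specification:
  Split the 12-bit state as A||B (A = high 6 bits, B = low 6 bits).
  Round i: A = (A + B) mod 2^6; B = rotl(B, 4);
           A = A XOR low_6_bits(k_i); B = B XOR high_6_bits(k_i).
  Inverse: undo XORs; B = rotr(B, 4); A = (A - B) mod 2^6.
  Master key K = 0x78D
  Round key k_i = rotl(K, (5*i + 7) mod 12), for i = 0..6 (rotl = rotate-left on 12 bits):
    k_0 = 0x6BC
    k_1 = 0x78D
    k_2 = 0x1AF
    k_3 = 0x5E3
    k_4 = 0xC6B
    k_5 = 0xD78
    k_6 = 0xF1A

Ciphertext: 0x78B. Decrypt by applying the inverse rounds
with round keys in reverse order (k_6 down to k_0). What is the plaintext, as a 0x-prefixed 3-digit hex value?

s_0 = ciphertext = 0x78B
s_1 = InvRound(s_0, k_6) = 0x95F
s_2 = InvRound(s_1, k_5) = 0xCEA
s_3 = InvRound(s_2, k_4) = 0xAED
s_4 = InvRound(s_3, k_3) = 0x76B
s_5 = InvRound(s_4, k_2) = 0xF36
s_6 = InvRound(s_5, k_1) = 0x3E2
s_7 = InvRound(s_6, k_0) = 0x423

0x423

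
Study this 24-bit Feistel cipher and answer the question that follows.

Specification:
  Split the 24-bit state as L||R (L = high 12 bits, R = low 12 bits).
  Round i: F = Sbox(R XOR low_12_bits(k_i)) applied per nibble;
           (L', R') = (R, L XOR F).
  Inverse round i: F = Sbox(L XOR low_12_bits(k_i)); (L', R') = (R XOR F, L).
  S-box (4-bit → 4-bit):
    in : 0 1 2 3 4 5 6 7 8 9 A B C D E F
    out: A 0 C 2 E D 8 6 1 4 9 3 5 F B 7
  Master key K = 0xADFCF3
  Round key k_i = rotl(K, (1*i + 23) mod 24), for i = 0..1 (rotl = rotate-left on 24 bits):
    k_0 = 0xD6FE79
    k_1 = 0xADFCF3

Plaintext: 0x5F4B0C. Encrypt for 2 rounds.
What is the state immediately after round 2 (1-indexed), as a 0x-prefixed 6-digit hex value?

s_0 = plaintext = 0x5F4B0C
s_1 = Round(s_0, k_0) = 0xB0C899
s_2 = Round(s_1, k_1) = 0x899585

0x899585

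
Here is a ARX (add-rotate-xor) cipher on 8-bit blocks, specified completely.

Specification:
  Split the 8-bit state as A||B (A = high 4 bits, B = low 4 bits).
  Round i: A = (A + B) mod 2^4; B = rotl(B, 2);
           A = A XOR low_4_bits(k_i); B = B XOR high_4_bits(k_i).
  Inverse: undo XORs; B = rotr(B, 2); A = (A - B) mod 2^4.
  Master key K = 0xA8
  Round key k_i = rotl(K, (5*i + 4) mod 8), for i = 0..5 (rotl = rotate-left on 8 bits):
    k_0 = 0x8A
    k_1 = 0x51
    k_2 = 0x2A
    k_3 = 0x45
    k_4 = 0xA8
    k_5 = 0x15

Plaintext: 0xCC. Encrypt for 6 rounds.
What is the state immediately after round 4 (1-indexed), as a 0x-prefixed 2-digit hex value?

s_0 = plaintext = 0xCC
s_1 = Round(s_0, k_0) = 0x2B
s_2 = Round(s_1, k_1) = 0xCB
s_3 = Round(s_2, k_2) = 0xDC
s_4 = Round(s_3, k_3) = 0xC7
s_5 = Round(s_4, k_4) = 0xB7
s_6 = Round(s_5, k_5) = 0x7C

0xC7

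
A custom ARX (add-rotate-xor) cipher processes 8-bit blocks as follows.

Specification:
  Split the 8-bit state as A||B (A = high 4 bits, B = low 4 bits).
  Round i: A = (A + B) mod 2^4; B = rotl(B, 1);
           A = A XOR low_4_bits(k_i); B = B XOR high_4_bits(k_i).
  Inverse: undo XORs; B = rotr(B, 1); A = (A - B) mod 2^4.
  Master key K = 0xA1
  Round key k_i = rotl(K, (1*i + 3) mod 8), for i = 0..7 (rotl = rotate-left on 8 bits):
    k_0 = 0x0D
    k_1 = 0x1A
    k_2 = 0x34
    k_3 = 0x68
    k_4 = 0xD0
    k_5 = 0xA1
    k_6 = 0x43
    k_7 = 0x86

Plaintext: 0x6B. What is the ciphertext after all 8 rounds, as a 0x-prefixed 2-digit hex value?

s_0 = plaintext = 0x6B
s_1 = Round(s_0, k_0) = 0xC7
s_2 = Round(s_1, k_1) = 0x9F
s_3 = Round(s_2, k_2) = 0xCC
s_4 = Round(s_3, k_3) = 0x0F
s_5 = Round(s_4, k_4) = 0xF2
s_6 = Round(s_5, k_5) = 0x0E
s_7 = Round(s_6, k_6) = 0xD9
s_8 = Round(s_7, k_7) = 0x0B

0x0B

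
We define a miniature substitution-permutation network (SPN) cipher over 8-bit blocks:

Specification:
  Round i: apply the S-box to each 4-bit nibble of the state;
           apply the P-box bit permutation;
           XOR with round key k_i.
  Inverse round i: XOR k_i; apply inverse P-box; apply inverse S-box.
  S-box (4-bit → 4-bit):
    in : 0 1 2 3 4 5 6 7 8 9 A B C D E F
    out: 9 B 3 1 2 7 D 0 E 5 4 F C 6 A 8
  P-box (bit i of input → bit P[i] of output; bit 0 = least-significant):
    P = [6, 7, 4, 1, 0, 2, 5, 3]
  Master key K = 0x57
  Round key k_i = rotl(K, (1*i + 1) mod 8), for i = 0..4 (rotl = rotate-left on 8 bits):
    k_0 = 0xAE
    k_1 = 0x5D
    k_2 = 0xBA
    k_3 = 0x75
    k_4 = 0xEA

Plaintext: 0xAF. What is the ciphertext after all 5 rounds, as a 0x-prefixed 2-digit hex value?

0x25

s_0 = plaintext = 0xAF
s_1 = Round(s_0, k_0) = 0x8C
s_2 = Round(s_1, k_1) = 0x63
s_3 = Round(s_2, k_2) = 0xD3
s_4 = Round(s_3, k_3) = 0x11
s_5 = Round(s_4, k_4) = 0x25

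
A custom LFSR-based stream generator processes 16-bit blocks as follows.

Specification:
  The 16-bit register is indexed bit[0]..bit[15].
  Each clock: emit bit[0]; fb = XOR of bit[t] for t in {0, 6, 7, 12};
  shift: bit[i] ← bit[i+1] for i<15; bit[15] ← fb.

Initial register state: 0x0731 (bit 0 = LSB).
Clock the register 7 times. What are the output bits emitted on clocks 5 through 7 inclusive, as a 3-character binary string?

reg_0 = 0x0731
clock 1: out=1, reg = 0x8398
clock 2: out=0, reg = 0xC1CC
clock 3: out=0, reg = 0x60E6
clock 4: out=0, reg = 0x3073
clock 5: out=1, reg = 0x9839
clock 6: out=1, reg = 0x4C1C
clock 7: out=0, reg = 0x260E

110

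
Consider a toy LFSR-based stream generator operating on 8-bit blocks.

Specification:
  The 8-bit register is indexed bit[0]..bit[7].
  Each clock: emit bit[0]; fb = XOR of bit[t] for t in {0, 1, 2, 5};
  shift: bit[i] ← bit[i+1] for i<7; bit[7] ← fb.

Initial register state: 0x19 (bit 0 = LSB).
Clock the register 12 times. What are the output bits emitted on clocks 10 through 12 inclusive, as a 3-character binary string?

reg_0 = 0x19
clock 1: out=1, reg = 0x8C
clock 2: out=0, reg = 0xC6
clock 3: out=0, reg = 0x63
clock 4: out=1, reg = 0xB1
clock 5: out=1, reg = 0x58
clock 6: out=0, reg = 0x2C
clock 7: out=0, reg = 0x16
clock 8: out=0, reg = 0x0B
clock 9: out=1, reg = 0x05
clock 10: out=1, reg = 0x02
clock 11: out=0, reg = 0x81
clock 12: out=1, reg = 0xC0

101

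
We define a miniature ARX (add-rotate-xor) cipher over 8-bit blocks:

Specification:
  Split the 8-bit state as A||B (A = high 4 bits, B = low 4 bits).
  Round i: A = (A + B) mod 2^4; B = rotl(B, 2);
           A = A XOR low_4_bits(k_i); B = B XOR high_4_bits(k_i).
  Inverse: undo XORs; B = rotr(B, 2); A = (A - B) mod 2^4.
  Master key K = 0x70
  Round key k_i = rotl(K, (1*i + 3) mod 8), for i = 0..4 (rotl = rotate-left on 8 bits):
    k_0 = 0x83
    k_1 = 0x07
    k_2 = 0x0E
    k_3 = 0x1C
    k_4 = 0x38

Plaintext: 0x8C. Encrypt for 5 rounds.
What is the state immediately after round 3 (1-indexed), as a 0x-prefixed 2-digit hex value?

0xDB

s_0 = plaintext = 0x8C
s_1 = Round(s_0, k_0) = 0x7B
s_2 = Round(s_1, k_1) = 0x5E
s_3 = Round(s_2, k_2) = 0xDB
s_4 = Round(s_3, k_3) = 0x4F
s_5 = Round(s_4, k_4) = 0xBC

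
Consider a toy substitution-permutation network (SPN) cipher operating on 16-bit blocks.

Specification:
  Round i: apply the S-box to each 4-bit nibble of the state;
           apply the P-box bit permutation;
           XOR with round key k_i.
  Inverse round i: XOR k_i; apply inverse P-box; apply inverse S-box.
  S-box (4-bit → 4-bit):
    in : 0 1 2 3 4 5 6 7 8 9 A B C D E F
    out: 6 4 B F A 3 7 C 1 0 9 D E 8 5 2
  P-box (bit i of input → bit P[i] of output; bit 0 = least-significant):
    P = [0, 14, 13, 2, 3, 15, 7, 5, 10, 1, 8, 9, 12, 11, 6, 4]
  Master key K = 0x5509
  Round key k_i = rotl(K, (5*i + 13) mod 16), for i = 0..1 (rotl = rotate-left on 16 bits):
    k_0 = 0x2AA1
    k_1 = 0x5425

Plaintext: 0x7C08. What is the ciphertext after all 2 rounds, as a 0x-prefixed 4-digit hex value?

0x0490

s_0 = plaintext = 0x7C08
s_1 = Round(s_0, k_0) = 0xA972
s_2 = Round(s_1, k_1) = 0x0490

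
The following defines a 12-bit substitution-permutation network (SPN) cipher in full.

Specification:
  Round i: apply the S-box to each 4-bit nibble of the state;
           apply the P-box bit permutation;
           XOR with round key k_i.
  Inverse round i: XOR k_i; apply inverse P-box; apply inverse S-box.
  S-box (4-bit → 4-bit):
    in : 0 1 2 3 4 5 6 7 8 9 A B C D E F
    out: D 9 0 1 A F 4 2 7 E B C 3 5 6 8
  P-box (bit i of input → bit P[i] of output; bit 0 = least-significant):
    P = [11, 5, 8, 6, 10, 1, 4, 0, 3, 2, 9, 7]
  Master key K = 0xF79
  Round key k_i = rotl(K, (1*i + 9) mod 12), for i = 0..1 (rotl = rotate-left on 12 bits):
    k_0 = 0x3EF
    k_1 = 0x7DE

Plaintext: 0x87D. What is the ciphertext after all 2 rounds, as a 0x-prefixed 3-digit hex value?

0xD80

s_0 = plaintext = 0x87D
s_1 = Round(s_0, k_0) = 0x8E1
s_2 = Round(s_1, k_1) = 0xD80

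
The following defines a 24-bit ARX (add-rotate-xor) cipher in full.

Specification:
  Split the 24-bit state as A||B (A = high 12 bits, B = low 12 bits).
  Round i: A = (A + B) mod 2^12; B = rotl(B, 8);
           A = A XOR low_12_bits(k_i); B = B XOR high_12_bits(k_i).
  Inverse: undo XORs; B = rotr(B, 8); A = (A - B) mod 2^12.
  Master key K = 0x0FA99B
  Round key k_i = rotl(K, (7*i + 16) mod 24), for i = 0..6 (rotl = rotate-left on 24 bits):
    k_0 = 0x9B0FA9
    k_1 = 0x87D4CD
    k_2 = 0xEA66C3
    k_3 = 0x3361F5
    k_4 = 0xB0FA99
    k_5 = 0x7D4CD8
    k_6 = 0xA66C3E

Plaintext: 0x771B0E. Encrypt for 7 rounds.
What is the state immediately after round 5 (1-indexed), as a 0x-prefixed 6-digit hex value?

0x271F5F

s_0 = plaintext = 0x771B0E
s_1 = Round(s_0, k_0) = 0xDD6700
s_2 = Round(s_1, k_1) = 0x01B80D
s_3 = Round(s_2, k_2) = 0xEEB326
s_4 = Round(s_3, k_3) = 0x3E4504
s_5 = Round(s_4, k_4) = 0x271F5F
s_6 = Round(s_5, k_5) = 0xD08821
s_7 = Round(s_6, k_6) = 0x917BE4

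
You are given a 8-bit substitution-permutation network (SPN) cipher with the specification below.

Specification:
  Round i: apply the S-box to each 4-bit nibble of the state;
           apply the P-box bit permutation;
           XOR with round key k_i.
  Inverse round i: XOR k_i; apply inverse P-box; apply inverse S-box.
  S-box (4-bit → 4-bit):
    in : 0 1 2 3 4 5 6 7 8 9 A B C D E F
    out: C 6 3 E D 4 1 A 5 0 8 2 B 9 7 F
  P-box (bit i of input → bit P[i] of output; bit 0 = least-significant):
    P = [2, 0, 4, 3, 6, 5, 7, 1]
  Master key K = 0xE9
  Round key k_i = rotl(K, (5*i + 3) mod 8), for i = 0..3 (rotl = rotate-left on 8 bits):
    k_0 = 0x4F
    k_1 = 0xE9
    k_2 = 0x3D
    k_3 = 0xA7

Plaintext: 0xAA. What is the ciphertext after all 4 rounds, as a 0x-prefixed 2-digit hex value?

s_0 = plaintext = 0xAA
s_1 = Round(s_0, k_0) = 0x45
s_2 = Round(s_1, k_1) = 0x3B
s_3 = Round(s_2, k_2) = 0x9E
s_4 = Round(s_3, k_3) = 0xB2

0xB2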